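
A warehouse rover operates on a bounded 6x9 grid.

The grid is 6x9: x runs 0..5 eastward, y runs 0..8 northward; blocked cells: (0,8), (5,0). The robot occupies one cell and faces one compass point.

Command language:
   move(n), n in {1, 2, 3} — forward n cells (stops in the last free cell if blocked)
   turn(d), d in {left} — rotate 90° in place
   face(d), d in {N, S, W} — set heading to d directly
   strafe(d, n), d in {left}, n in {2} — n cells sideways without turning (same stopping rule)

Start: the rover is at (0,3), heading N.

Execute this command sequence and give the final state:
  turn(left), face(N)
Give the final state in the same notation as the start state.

at (0,3), heading N

from: at (0,3), heading N
t=1 turn(left) ⇒ at (0,3), heading W
t=2 face(N) ⇒ at (0,3), heading N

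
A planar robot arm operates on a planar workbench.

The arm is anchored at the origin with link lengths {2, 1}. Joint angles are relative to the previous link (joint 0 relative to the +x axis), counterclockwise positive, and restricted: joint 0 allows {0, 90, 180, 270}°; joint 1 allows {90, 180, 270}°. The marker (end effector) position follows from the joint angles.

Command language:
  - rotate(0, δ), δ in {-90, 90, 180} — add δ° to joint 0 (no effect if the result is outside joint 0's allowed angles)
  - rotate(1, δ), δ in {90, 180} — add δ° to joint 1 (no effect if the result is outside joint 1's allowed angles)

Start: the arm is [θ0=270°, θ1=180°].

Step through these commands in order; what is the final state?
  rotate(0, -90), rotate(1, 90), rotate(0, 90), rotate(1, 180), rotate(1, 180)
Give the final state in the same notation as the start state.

initial: [θ0=270°, θ1=180°]
t=1 rotate(0, -90) ⇒ [θ0=180°, θ1=180°]
t=2 rotate(1, 90) ⇒ [θ0=180°, θ1=270°]
t=3 rotate(0, 90) ⇒ [θ0=270°, θ1=270°]
t=4 rotate(1, 180) ⇒ [θ0=270°, θ1=90°]
t=5 rotate(1, 180) ⇒ [θ0=270°, θ1=270°]

[θ0=270°, θ1=270°]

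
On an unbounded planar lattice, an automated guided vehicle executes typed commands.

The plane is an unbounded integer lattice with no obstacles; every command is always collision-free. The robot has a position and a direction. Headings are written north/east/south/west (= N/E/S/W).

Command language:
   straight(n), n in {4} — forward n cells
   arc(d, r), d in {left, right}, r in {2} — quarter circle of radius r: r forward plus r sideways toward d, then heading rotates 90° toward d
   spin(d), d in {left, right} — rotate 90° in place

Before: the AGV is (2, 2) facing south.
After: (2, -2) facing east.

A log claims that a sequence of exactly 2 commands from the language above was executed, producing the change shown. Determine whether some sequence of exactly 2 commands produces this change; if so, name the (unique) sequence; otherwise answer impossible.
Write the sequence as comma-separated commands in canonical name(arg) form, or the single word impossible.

key: cell and facing (now E) both changed — the 2 commands mix motion and turning
from: (2, 2) facing south
1. straight(4) → (2, -2) facing south
2. spin(left) → (2, -2) facing east
no other 2-command option fits: unique.

straight(4), spin(left)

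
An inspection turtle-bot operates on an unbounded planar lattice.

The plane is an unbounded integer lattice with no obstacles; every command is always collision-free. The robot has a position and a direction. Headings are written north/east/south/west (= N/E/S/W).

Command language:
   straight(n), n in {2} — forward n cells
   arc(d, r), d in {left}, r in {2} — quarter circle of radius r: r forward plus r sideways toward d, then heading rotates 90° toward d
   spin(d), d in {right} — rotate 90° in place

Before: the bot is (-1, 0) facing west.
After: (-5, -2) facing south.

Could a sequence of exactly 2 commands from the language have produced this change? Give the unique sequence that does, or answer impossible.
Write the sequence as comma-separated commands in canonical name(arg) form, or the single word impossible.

key: order matters: swapping straight(2) and arc(left, 2) lands elsewhere
initial: (-1, 0) facing west
[1] after straight(2): (-3, 0) facing west
[2] after arc(left, 2): (-5, -2) facing south
all 9 alternatives checked — unique.

straight(2), arc(left, 2)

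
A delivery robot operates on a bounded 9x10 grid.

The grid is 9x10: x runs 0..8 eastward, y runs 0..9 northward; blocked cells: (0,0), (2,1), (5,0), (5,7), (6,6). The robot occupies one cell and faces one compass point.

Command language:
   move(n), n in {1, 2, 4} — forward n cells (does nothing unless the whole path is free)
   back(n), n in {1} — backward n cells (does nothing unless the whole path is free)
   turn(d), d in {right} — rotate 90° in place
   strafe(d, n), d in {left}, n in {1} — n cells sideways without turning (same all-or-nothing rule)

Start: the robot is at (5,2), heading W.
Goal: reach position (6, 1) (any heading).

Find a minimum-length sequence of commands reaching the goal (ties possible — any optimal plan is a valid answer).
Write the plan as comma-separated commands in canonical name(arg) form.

from: at (5,2), heading W
t=1 strafe(left, 1) ⇒ at (5,1), heading W
t=2 back(1) ⇒ at (6,1), heading W
shorter routes all fall short; 2 is best.

strafe(left, 1), back(1)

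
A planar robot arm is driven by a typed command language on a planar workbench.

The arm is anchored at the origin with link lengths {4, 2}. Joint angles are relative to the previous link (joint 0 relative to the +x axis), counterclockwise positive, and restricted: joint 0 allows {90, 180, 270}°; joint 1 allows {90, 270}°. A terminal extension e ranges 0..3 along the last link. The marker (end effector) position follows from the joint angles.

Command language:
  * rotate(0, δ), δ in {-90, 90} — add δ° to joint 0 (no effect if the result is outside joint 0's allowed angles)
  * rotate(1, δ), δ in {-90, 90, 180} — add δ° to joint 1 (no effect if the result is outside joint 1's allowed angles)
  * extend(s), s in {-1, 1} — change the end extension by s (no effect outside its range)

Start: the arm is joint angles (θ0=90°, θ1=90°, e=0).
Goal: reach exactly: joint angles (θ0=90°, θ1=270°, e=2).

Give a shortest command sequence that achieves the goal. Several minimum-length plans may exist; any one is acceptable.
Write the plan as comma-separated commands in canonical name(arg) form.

extend(1), extend(1), rotate(1, 180)

start: joint angles (θ0=90°, θ1=90°, e=0)
t=1 extend(1) ⇒ joint angles (θ0=90°, θ1=90°, e=1)
t=2 extend(1) ⇒ joint angles (θ0=90°, θ1=90°, e=2)
t=3 rotate(1, 180) ⇒ joint angles (θ0=90°, θ1=270°, e=2)
nothing shorter than 3 reaches the goal.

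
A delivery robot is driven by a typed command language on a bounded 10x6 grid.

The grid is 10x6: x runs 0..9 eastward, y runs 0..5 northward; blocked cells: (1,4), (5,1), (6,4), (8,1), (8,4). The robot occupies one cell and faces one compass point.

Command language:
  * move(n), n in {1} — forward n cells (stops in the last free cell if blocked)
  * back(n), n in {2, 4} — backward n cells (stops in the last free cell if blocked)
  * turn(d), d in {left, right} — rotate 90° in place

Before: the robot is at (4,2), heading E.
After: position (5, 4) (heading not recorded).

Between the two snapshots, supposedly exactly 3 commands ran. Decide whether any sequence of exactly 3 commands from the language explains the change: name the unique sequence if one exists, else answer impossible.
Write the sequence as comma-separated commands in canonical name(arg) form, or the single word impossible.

move(1), turn(right), back(2)

key: running back(2) before move(1) would end elsewhere — order is forced
initial: at (4,2), heading E
step 1 (move(1)): at (5,2), heading E
step 2 (turn(right)): at (5,2), heading S
step 3 (back(2)): at (5,4), heading S
no rival 3-sequence matches.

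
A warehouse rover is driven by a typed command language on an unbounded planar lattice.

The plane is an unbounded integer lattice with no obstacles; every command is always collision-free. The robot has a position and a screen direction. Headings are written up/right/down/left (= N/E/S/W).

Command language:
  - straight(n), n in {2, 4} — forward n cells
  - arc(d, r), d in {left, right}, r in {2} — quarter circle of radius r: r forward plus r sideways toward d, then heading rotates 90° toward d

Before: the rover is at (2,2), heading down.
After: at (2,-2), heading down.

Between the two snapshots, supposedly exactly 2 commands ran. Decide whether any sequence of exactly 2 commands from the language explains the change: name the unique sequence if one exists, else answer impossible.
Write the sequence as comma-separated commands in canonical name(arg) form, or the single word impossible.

key: heading stays S — no command in the sequence turns
start: at (2,2), heading down
[1] after straight(2): at (2,0), heading down
[2] after straight(2): at (2,-2), heading down
no other 2-command option fits: unique.

straight(2), straight(2)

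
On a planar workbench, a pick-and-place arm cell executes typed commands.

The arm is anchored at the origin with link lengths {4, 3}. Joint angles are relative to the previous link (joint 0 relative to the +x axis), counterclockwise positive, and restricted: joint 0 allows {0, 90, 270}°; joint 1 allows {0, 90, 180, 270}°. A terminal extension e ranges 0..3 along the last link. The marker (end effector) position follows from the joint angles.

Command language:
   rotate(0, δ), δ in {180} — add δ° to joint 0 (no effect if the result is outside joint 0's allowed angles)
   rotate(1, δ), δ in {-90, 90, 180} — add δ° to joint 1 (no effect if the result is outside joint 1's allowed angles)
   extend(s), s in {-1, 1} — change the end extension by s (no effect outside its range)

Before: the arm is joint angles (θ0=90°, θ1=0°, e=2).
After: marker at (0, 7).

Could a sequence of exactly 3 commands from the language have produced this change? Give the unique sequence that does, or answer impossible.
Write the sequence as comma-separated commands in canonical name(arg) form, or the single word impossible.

from: joint angles (θ0=90°, θ1=0°, e=2)
1. extend(-1) → joint angles (θ0=90°, θ1=0°, e=1)
2. extend(-1) → joint angles (θ0=90°, θ1=0°, e=0)
3. extend(-1) → joint angles (θ0=90°, θ1=0°, e=0)
no rival 3-sequence matches.

extend(-1), extend(-1), extend(-1)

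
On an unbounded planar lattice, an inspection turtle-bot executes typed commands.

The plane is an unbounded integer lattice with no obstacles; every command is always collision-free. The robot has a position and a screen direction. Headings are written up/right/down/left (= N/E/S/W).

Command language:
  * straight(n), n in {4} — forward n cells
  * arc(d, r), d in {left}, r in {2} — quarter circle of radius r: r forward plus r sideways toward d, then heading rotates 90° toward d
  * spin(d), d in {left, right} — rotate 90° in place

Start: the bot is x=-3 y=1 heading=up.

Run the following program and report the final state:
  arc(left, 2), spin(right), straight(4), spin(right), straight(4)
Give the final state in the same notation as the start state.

t0: x=-3 y=1 heading=up
[1] after arc(left, 2): x=-5 y=3 heading=left
[2] after spin(right): x=-5 y=3 heading=up
[3] after straight(4): x=-5 y=7 heading=up
[4] after spin(right): x=-5 y=7 heading=right
[5] after straight(4): x=-1 y=7 heading=right

x=-1 y=7 heading=right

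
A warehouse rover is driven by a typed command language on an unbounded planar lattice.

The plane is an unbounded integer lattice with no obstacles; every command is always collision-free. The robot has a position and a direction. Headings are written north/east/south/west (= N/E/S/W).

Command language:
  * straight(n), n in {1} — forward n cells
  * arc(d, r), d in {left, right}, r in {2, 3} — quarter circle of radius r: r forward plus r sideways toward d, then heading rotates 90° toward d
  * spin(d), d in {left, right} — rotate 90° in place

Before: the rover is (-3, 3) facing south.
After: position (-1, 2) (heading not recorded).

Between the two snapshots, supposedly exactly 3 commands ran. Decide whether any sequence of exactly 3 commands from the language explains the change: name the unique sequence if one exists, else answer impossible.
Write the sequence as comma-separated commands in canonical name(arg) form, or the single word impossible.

key: order matters: swapping arc(left, 2) and straight(1) lands elsewhere
start: (-3, 3) facing south
[1] after arc(left, 2): (-1, 1) facing east
[2] after spin(left): (-1, 1) facing north
[3] after straight(1): (-1, 2) facing north
all 343 alternatives checked — unique.

arc(left, 2), spin(left), straight(1)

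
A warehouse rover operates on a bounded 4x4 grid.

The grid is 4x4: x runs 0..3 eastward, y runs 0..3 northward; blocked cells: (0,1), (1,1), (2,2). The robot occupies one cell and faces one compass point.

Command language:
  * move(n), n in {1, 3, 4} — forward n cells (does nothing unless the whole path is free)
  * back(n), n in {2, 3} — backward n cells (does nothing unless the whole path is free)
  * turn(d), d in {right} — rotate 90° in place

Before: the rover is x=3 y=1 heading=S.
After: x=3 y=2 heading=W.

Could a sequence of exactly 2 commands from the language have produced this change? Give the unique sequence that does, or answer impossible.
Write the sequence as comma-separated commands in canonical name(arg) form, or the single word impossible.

impossible

all 36 sequences checked — none match.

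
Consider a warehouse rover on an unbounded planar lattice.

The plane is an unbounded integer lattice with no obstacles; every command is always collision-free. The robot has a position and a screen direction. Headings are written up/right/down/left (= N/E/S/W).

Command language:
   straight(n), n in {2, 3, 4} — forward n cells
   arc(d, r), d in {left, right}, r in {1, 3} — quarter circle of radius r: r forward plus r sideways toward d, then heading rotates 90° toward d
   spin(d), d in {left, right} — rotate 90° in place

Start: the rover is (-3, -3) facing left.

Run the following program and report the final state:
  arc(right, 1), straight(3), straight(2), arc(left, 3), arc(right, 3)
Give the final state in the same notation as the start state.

initial: (-3, -3) facing left
t=1 arc(right, 1) ⇒ (-4, -2) facing up
t=2 straight(3) ⇒ (-4, 1) facing up
t=3 straight(2) ⇒ (-4, 3) facing up
t=4 arc(left, 3) ⇒ (-7, 6) facing left
t=5 arc(right, 3) ⇒ (-10, 9) facing up

(-10, 9) facing up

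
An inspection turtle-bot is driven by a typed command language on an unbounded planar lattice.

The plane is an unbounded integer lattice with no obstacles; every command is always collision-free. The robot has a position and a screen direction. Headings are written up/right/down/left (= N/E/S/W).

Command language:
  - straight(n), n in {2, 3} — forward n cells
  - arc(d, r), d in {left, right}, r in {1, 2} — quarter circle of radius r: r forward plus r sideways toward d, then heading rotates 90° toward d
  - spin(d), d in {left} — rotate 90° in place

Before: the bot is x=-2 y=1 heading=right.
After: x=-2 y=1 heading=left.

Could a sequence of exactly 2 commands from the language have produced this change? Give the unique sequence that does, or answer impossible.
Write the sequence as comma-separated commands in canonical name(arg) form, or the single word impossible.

spin(left), spin(left)

key: (-2,1) unmoved — no command in the sequence translates
initial: x=-2 y=1 heading=right
t=1 spin(left) ⇒ x=-2 y=1 heading=up
t=2 spin(left) ⇒ x=-2 y=1 heading=left
uniquely the one of 49 2-step routes that fits.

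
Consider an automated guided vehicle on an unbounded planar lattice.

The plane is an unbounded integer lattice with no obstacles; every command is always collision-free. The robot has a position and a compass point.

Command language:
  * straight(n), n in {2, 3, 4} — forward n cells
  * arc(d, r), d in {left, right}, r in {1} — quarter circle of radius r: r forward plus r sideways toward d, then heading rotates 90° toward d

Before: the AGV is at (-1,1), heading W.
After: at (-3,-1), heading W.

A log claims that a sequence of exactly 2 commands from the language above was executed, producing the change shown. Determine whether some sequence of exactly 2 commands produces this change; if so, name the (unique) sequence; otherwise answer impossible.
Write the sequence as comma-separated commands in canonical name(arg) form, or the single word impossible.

key: heading stays W — rotations cancel among the 2 commands
begin: at (-1,1), heading W
step 1 (arc(left, 1)): at (-2,0), heading S
step 2 (arc(right, 1)): at (-3,-1), heading W
no other 2-command option fits: unique.

arc(left, 1), arc(right, 1)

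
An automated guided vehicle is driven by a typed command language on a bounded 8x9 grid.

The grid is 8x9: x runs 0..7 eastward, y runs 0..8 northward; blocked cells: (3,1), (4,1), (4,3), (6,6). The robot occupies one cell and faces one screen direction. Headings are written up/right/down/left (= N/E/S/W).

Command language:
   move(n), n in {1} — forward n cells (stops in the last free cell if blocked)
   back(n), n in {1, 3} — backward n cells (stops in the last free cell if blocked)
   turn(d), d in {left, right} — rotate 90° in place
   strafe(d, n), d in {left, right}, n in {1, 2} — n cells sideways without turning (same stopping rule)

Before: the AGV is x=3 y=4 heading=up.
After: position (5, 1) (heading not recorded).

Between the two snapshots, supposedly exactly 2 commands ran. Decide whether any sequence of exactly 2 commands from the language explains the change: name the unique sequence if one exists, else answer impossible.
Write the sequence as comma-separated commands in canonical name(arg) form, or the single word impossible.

strafe(right, 2), back(3)

key: running back(3) before strafe(right, 2) would end elsewhere — order is forced
t0: x=3 y=4 heading=up
t=1 strafe(right, 2) ⇒ x=5 y=4 heading=up
t=2 back(3) ⇒ x=5 y=1 heading=up
uniquely the one of 81 2-step routes that fits.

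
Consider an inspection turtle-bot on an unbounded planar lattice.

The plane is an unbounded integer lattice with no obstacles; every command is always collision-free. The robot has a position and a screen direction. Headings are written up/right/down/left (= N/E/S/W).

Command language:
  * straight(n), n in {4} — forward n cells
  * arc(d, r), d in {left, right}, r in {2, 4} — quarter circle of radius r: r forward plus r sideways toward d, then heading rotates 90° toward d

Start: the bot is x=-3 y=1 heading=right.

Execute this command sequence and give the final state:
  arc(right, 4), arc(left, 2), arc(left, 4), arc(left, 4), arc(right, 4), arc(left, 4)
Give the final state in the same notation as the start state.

x=-5 y=11 heading=left

initial: x=-3 y=1 heading=right
1. arc(right, 4) → x=1 y=-3 heading=down
2. arc(left, 2) → x=3 y=-5 heading=right
3. arc(left, 4) → x=7 y=-1 heading=up
4. arc(left, 4) → x=3 y=3 heading=left
5. arc(right, 4) → x=-1 y=7 heading=up
6. arc(left, 4) → x=-5 y=11 heading=left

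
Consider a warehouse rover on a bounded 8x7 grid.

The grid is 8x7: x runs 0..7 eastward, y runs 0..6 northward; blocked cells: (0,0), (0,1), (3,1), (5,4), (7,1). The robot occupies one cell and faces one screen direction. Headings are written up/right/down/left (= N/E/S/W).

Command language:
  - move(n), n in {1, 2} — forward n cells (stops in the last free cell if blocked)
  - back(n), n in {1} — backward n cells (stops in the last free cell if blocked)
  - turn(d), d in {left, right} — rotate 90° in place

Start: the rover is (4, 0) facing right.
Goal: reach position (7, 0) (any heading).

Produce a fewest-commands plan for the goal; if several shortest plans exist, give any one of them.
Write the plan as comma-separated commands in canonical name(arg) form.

from: (4, 0) facing right
step 1 (move(1)): (5, 0) facing right
step 2 (move(2)): (7, 0) facing right
minimal: 2 command(s), checked below 2.

move(1), move(2)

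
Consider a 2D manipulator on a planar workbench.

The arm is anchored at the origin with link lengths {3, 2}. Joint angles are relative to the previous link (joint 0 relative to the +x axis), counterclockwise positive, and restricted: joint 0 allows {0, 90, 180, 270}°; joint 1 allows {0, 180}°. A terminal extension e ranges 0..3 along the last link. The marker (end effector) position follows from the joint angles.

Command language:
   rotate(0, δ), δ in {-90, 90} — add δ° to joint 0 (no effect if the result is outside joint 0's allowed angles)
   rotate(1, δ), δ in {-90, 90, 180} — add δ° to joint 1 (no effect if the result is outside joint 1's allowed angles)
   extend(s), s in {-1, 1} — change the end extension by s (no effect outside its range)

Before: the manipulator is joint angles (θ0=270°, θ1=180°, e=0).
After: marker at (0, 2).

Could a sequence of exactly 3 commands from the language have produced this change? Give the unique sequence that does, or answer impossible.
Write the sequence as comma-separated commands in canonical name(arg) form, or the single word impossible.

extend(1), extend(1), extend(1)

begin: joint angles (θ0=270°, θ1=180°, e=0)
t=1 extend(1) ⇒ joint angles (θ0=270°, θ1=180°, e=1)
t=2 extend(1) ⇒ joint angles (θ0=270°, θ1=180°, e=2)
t=3 extend(1) ⇒ joint angles (θ0=270°, θ1=180°, e=3)
no rival 3-sequence matches.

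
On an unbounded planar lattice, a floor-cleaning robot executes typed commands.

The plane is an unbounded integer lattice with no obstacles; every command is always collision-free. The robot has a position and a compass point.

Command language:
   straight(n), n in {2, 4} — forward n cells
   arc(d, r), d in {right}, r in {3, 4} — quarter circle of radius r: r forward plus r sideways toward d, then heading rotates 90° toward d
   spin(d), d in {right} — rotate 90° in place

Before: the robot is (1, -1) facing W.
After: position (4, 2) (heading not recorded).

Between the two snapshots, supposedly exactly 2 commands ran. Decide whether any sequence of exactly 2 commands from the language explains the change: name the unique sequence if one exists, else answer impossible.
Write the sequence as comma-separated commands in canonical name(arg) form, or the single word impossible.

key: order matters: swapping spin(right) and arc(right, 3) lands elsewhere
initial: (1, -1) facing W
step 1 (spin(right)): (1, -1) facing N
step 2 (arc(right, 3)): (4, 2) facing E
no other 2-command option fits: unique.

spin(right), arc(right, 3)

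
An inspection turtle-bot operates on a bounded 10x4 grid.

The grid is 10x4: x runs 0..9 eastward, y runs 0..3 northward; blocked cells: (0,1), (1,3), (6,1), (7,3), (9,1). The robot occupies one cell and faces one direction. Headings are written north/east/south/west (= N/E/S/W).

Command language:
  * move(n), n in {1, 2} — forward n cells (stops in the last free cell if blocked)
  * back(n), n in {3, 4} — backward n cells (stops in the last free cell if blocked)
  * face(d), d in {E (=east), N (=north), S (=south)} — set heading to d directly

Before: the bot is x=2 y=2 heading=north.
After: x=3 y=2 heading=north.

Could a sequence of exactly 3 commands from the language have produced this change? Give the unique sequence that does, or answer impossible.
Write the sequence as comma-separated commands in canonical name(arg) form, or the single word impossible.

face(E), move(1), face(N)

key: order matters: swapping face(E) and face(N) lands elsewhere
start: x=2 y=2 heading=north
[1] after face(E): x=2 y=2 heading=east
[2] after move(1): x=3 y=2 heading=east
[3] after face(N): x=3 y=2 heading=north
uniquely the one of 343 3-step routes that fits.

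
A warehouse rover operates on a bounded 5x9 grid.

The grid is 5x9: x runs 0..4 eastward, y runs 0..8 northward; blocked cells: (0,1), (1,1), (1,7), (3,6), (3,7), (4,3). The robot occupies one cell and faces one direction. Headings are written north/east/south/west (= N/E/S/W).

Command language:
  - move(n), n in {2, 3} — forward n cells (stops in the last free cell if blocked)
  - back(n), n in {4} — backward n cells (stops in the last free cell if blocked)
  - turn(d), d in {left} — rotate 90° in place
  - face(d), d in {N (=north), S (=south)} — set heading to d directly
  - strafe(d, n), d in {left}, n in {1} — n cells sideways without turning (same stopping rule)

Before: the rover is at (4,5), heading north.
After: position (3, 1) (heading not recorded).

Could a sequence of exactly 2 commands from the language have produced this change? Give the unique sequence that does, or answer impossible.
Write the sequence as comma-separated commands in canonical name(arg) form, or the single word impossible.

strafe(left, 1), back(4)

key: order matters: swapping strafe(left, 1) and back(4) lands elsewhere
t0: at (4,5), heading north
t=1 strafe(left, 1) ⇒ at (3,5), heading north
t=2 back(4) ⇒ at (3,1), heading north
uniquely the one of 49 2-step routes that fits.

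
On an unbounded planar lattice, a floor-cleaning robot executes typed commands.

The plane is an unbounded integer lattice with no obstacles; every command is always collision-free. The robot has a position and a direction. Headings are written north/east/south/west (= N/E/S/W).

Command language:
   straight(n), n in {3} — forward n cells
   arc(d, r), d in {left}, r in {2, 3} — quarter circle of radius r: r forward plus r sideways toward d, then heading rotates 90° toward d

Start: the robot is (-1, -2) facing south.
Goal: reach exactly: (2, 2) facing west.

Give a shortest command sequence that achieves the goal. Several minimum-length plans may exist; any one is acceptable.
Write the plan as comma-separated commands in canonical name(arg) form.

arc(left, 3), arc(left, 2), straight(3), arc(left, 2)

from: (-1, -2) facing south
t=1 arc(left, 3) ⇒ (2, -5) facing east
t=2 arc(left, 2) ⇒ (4, -3) facing north
t=3 straight(3) ⇒ (4, 0) facing north
t=4 arc(left, 2) ⇒ (2, 2) facing west
minimal: 4 command(s), checked below 4.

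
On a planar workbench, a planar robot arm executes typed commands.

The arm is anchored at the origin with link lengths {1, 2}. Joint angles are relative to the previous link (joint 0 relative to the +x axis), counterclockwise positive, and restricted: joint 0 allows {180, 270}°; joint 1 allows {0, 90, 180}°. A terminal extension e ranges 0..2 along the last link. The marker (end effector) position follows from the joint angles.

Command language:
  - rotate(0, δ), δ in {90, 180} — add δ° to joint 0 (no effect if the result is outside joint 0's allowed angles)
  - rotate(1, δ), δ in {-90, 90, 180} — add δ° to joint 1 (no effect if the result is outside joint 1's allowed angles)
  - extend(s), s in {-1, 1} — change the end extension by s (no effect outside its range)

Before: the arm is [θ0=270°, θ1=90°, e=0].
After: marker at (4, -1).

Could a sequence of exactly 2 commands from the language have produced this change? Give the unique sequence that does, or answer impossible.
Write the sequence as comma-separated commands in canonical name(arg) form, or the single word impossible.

initial: [θ0=270°, θ1=90°, e=0]
t=1 extend(1) ⇒ [θ0=270°, θ1=90°, e=1]
t=2 extend(1) ⇒ [θ0=270°, θ1=90°, e=2]
all 49 alternatives checked — unique.

extend(1), extend(1)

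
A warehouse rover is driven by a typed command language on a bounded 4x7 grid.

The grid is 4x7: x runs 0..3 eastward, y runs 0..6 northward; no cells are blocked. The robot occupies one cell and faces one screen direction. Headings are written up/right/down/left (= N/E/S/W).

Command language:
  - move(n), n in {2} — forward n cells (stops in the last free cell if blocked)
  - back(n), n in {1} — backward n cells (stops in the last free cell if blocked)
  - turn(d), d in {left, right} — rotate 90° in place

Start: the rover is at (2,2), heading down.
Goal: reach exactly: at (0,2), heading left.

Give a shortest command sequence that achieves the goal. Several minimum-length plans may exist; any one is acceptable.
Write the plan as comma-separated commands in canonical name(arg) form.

initial: at (2,2), heading down
[1] after turn(right): at (2,2), heading left
[2] after move(2): at (0,2), heading left
minimal: 2 command(s), checked below 2.

turn(right), move(2)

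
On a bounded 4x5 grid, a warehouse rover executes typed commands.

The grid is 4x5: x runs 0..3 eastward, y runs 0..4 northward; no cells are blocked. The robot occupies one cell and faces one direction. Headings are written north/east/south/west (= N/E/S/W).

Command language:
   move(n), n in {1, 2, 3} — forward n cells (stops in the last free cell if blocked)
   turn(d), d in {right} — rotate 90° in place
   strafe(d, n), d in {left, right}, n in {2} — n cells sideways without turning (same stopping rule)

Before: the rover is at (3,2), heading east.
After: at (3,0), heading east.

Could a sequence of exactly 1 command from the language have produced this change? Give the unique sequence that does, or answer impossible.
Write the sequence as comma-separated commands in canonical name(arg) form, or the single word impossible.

strafe(right, 2)

key: still facing E — the one step turns nothing
initial: at (3,2), heading east
t=1 strafe(right, 2) ⇒ at (3,0), heading east
no other 1-command option fits: unique.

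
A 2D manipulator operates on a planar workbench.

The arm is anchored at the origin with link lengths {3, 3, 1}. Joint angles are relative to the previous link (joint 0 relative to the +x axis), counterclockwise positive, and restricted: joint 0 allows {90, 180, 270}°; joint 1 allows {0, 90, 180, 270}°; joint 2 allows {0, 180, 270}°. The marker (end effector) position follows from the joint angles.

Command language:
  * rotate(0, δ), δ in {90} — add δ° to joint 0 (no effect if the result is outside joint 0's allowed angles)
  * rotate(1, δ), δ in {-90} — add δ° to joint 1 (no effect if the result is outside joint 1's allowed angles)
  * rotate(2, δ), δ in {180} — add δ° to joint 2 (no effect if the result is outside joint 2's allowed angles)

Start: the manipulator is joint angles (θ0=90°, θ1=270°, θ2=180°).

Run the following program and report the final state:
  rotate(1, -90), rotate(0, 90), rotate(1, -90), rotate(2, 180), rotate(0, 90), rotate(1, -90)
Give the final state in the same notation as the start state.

joint angles (θ0=270°, θ1=0°, θ2=0°)

begin: joint angles (θ0=90°, θ1=270°, θ2=180°)
step 1 (rotate(1, -90)): joint angles (θ0=90°, θ1=180°, θ2=180°)
step 2 (rotate(0, 90)): joint angles (θ0=180°, θ1=180°, θ2=180°)
step 3 (rotate(1, -90)): joint angles (θ0=180°, θ1=90°, θ2=180°)
step 4 (rotate(2, 180)): joint angles (θ0=180°, θ1=90°, θ2=0°)
step 5 (rotate(0, 90)): joint angles (θ0=270°, θ1=90°, θ2=0°)
step 6 (rotate(1, -90)): joint angles (θ0=270°, θ1=0°, θ2=0°)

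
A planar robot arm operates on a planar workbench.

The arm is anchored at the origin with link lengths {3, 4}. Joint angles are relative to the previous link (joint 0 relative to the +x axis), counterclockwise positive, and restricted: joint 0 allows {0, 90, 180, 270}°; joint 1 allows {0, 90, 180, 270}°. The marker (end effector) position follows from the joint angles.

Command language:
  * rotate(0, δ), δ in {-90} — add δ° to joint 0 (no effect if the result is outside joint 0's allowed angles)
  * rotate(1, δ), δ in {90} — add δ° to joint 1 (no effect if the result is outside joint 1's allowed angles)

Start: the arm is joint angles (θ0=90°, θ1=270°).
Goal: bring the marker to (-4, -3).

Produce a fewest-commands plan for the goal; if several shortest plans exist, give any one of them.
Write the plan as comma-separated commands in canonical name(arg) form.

t0: joint angles (θ0=90°, θ1=270°)
1. rotate(0, -90) → joint angles (θ0=0°, θ1=270°)
2. rotate(0, -90) → joint angles (θ0=270°, θ1=270°)
shorter routes all fall short; 2 is best.

rotate(0, -90), rotate(0, -90)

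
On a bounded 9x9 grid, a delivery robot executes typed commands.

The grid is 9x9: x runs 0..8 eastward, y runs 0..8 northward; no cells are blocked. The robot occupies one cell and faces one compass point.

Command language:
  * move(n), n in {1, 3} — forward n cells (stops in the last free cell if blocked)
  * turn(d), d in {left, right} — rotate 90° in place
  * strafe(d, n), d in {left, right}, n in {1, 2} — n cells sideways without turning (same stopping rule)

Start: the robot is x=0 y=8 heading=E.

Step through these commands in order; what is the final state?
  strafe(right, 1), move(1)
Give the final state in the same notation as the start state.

x=1 y=7 heading=E

begin: x=0 y=8 heading=E
[1] after strafe(right, 1): x=0 y=7 heading=E
[2] after move(1): x=1 y=7 heading=E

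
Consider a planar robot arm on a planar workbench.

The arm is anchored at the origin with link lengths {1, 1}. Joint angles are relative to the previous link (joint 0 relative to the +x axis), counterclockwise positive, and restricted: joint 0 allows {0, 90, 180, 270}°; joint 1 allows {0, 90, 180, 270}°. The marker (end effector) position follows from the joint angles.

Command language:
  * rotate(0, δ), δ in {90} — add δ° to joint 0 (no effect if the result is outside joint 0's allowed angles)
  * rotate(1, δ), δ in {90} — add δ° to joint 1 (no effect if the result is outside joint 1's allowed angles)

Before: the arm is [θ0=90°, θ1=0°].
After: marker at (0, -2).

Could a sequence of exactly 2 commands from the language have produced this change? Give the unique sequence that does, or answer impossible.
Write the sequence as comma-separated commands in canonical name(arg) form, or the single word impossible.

rotate(0, 90), rotate(0, 90)

start: [θ0=90°, θ1=0°]
step 1 (rotate(0, 90)): [θ0=180°, θ1=0°]
step 2 (rotate(0, 90)): [θ0=270°, θ1=0°]
no rival 2-sequence matches.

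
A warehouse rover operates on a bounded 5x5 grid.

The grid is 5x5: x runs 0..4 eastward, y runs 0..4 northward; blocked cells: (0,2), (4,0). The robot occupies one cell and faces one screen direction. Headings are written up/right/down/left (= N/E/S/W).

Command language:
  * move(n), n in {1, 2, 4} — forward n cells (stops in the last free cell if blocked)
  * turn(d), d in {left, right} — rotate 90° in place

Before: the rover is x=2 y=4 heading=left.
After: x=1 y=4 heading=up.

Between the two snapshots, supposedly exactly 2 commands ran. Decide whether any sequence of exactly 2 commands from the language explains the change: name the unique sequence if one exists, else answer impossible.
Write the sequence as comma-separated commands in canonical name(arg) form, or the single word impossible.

move(1), turn(right)

key: order matters: swapping move(1) and turn(right) lands elsewhere
start: x=2 y=4 heading=left
t=1 move(1) ⇒ x=1 y=4 heading=left
t=2 turn(right) ⇒ x=1 y=4 heading=up
uniquely the one of 25 2-step routes that fits.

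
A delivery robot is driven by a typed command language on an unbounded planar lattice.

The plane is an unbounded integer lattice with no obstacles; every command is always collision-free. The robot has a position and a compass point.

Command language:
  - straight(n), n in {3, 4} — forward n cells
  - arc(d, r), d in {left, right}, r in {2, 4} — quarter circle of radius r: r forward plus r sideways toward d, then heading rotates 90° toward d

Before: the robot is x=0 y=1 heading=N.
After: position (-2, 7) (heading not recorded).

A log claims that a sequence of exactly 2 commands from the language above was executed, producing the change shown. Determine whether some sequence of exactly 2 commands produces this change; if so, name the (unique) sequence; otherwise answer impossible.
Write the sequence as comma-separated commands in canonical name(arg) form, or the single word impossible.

straight(4), arc(left, 2)

key: running arc(left, 2) before straight(4) would end elsewhere — order is forced
t0: x=0 y=1 heading=N
t=1 straight(4) ⇒ x=0 y=5 heading=N
t=2 arc(left, 2) ⇒ x=-2 y=7 heading=W
no rival 2-sequence matches.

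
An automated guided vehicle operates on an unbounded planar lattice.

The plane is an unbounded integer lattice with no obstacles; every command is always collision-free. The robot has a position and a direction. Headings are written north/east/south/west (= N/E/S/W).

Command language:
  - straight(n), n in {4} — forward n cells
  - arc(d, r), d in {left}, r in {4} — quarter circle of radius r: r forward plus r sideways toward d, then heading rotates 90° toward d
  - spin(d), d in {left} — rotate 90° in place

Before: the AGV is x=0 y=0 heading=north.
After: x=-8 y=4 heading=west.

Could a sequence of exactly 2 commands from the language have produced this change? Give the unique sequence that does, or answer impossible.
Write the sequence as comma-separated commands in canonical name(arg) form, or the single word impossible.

key: order matters: swapping arc(left, 4) and straight(4) lands elsewhere
t0: x=0 y=0 heading=north
[1] after arc(left, 4): x=-4 y=4 heading=west
[2] after straight(4): x=-8 y=4 heading=west
uniquely the one of 9 2-step routes that fits.

arc(left, 4), straight(4)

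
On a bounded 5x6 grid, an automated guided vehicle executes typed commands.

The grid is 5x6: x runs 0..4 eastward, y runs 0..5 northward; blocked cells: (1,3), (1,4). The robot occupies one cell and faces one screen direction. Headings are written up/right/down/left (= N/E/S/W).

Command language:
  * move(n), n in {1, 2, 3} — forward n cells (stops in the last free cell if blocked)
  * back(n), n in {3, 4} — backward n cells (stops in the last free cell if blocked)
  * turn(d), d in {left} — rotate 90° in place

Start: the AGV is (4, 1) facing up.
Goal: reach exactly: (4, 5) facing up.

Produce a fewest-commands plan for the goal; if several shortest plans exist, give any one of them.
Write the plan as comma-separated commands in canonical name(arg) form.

initial: (4, 1) facing up
[1] after move(1): (4, 2) facing up
[2] after move(3): (4, 5) facing up
nothing shorter than 2 reaches the goal.

move(1), move(3)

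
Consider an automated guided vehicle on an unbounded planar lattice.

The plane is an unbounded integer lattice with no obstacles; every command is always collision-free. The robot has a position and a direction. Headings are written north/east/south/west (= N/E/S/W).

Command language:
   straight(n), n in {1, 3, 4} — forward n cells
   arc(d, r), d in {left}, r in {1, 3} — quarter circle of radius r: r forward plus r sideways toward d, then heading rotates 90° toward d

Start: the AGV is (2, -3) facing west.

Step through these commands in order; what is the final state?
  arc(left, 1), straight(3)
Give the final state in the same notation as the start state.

initial: (2, -3) facing west
step 1 (arc(left, 1)): (1, -4) facing south
step 2 (straight(3)): (1, -7) facing south

(1, -7) facing south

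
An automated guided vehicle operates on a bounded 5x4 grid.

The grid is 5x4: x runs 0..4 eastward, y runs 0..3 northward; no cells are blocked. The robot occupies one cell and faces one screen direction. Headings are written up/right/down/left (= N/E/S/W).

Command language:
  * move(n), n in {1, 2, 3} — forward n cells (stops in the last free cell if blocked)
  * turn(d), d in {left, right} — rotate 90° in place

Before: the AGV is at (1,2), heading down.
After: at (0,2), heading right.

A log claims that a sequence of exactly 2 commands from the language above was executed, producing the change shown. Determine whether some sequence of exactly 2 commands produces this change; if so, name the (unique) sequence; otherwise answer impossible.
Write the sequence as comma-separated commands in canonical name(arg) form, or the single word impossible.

every 2-command combo misses the target.

impossible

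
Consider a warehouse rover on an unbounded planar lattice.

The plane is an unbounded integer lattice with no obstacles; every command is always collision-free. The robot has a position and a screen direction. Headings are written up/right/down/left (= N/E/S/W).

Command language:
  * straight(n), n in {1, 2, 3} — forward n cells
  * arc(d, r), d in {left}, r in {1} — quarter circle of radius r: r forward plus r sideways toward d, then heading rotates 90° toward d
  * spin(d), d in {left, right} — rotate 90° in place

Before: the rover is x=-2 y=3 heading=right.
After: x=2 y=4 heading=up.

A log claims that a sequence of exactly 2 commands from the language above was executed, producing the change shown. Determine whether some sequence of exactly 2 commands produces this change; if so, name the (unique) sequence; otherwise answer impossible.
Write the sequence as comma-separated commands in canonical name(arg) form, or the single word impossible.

key: order matters: swapping straight(3) and arc(left, 1) lands elsewhere
begin: x=-2 y=3 heading=right
t=1 straight(3) ⇒ x=1 y=3 heading=right
t=2 arc(left, 1) ⇒ x=2 y=4 heading=up
no rival 2-sequence matches.

straight(3), arc(left, 1)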